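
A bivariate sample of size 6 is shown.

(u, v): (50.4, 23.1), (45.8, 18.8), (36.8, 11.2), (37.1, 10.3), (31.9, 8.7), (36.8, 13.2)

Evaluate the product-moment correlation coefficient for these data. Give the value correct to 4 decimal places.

0.9798

n = 6, Σu = 238.8, Σv = 85.3, Σu² = 9740.3, Σv² = 1368.51, Σuv = 3582.86
nΣuv − ΣuΣv = 21497.16 − 20369.64 = 1127.52
nΣu² − (Σu)² = 58441.8 − 57025.44 = 1416.36; nΣv² − (Σv)² = 8211.06 − 7276.09 = 934.97
r = 1127.52 / √(1416.36 × 934.97) = 1127.52 / 1150.7624 ≈ 0.9798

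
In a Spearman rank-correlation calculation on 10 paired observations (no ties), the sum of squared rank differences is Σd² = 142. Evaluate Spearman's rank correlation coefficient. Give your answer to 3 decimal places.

ρ = 1 − 6Σd² / [n(n²−1)] = 1 − 6×142 / (10×99)
  = 1 − 852/990 = 1 − 0.8606 ≈ 0.139

0.139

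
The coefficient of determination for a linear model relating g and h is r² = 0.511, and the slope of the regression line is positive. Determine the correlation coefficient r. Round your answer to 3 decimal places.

|r| = √0.511 = 0.715
The association is positive, so r = 0.715.

0.715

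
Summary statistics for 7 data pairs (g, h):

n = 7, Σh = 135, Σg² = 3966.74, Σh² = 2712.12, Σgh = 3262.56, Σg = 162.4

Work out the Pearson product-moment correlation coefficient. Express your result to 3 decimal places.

0.888

r = (nΣgh − ΣgΣh) / √[(nΣg² − (Σg)²)(nΣh² − (Σh)²)]
Numerator: 7×3262.56 − 162.4×135 = 913.92
Denominator: √[(27767.18 − 26373.76)(18984.84 − 18225)] = √[1393.42 × 759.84] = 1028.9685
r = 913.92 / 1028.9685 ≈ 0.888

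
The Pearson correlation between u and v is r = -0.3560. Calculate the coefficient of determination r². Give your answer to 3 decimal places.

0.127

r² = (-0.3560)² = 0.127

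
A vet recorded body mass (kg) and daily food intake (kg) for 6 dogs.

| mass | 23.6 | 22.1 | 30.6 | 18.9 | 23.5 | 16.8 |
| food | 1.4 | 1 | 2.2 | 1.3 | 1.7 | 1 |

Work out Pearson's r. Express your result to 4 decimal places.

0.8751

n = 6, Σx = 135.5, Σy = 8.6, Σx² = 3173.43, Σy² = 13.38, Σxy = 203.78
nΣxy − ΣxΣy = 1222.68 − 1165.3 = 57.38
nΣx² − (Σx)² = 19040.58 − 18360.25 = 680.33; nΣy² − (Σy)² = 80.28 − 73.96 = 6.32
r = 57.38 / √(680.33 × 6.32) = 57.38 / 65.5720 ≈ 0.8751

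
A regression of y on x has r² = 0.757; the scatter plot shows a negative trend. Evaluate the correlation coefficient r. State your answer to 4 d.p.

|r| = √0.757 = 0.8701
The association is negative, so r = −0.8701.

-0.8701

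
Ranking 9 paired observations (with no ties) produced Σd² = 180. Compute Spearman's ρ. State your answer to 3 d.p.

ρ = 1 − 6Σd² / [n(n²−1)] = 1 − 6×180 / (9×80)
  = 1 − 1080/720 = 1 − 1.5000 ≈ -0.500

-0.500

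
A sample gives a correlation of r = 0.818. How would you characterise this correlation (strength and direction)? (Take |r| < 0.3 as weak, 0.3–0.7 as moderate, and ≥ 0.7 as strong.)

r = 0.818 > 0 so the relationship is positive.
|r| = 0.818, which falls in the strong range.

strong positive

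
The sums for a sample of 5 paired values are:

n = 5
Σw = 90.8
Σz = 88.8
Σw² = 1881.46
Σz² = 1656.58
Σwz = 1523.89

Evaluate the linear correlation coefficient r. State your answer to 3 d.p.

r = (nΣwz − ΣwΣz) / √[(nΣw² − (Σw)²)(nΣz² − (Σz)²)]
Numerator: 5×1523.89 − 90.8×88.8 = -443.59
Denominator: √[(9407.3 − 8244.64)(8282.9 − 7885.44)] = √[1162.66 × 397.46] = 679.7874
r = -443.59 / 679.7874 ≈ -0.653

-0.653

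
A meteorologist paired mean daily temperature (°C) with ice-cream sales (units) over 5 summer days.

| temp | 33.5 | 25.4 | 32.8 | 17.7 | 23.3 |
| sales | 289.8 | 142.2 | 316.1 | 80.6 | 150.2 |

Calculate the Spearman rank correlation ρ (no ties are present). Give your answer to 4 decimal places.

0.8000

Rank temp: 5, 3, 4, 1, 2
Rank sales: 4, 2, 5, 1, 3
d = rank(temp) − rank(sales): 1, 1, -1, 0, -1; Σd² = 4
ρ = 1 − 6Σd² / [n(n²−1)] = 1 − 6×4 / (5×24) = 1 − 24/120 ≈ 0.8000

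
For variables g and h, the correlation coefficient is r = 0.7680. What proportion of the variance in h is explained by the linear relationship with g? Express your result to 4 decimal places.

0.5898

r² = (0.7680)² = 0.5898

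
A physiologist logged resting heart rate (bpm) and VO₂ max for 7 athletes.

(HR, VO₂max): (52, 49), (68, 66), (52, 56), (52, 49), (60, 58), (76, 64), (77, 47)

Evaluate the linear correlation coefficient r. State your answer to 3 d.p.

n = 7, Σx = 437, Σy = 389, Σx² = 28041, Σy² = 21963, Σxy = 24459
nΣxy − ΣxΣy = 171213 − 169993 = 1220
nΣx² − (Σx)² = 196287 − 190969 = 5318; nΣy² − (Σy)² = 153741 − 151321 = 2420
r = 1220 / √(5318 × 2420) = 1220 / 3587.4169 ≈ 0.340

0.340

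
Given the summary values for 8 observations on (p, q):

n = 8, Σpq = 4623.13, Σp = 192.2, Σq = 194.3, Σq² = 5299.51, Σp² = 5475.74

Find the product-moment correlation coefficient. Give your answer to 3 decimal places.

-0.064

r = (nΣpq − ΣpΣq) / √[(nΣp² − (Σp)²)(nΣq² − (Σq)²)]
Numerator: 8×4623.13 − 192.2×194.3 = -359.42
Denominator: √[(43805.92 − 36940.84)(42396.08 − 37752.49)] = √[6865.08 × 4643.59] = 5646.1152
r = -359.42 / 5646.1152 ≈ -0.064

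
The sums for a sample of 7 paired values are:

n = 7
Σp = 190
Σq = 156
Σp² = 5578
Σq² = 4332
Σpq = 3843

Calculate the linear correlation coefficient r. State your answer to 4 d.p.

-0.6521

r = (nΣpq − ΣpΣq) / √[(nΣp² − (Σp)²)(nΣq² − (Σq)²)]
Numerator: 7×3843 − 190×156 = -2739
Denominator: √[(39046 − 36100)(30324 − 24336)] = √[2946 × 5988] = 4200.0771
r = -2739 / 4200.0771 ≈ -0.6521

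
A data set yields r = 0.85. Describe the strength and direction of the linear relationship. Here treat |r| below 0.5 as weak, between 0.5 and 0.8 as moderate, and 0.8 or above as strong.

strong positive

r = 0.85 > 0 so the relationship is positive.
|r| = 0.85, which falls in the strong range.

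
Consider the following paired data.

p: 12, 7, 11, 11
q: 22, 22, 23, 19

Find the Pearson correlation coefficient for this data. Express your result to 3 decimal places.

-0.130

n = 4, Σp = 41, Σq = 86, Σp² = 435, Σq² = 1858, Σpq = 880
nΣpq − ΣpΣq = 3520 − 3526 = -6
nΣp² − (Σp)² = 1740 − 1681 = 59; nΣq² − (Σq)² = 7432 − 7396 = 36
r = -6 / √(59 × 36) = -6 / 46.0869 ≈ -0.130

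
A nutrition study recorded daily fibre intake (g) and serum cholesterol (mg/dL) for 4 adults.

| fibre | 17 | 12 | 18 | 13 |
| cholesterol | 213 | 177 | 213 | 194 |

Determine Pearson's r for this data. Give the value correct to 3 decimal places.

0.954

n = 4, Σx = 60, Σy = 797, Σx² = 926, Σy² = 159703, Σxy = 12101
nΣxy − ΣxΣy = 48404 − 47820 = 584
nΣx² − (Σx)² = 3704 − 3600 = 104; nΣy² − (Σy)² = 638812 − 635209 = 3603
r = 584 / √(104 × 3603) = 584 / 612.1372 ≈ 0.954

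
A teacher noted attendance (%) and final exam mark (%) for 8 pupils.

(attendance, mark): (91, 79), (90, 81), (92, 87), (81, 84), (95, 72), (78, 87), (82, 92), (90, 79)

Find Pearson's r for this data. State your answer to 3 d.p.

-0.704

n = 8, Σx = 699, Σy = 661, Σx² = 61339, Σy² = 54885, Σxy = 57567
nΣxy − ΣxΣy = 460536 − 462039 = -1503
nΣx² − (Σx)² = 490712 − 488601 = 2111; nΣy² − (Σy)² = 439080 − 436921 = 2159
r = -1503 / √(2111 × 2159) = -1503 / 2134.8651 ≈ -0.704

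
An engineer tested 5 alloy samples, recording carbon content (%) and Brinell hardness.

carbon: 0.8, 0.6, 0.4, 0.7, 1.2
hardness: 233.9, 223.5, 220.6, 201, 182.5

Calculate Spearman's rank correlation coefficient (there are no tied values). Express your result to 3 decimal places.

-0.300

Rank carbon: 4, 2, 1, 3, 5
Rank hardness: 5, 4, 3, 2, 1
d = rank(carbon) − rank(hardness): -1, -2, -2, 1, 4; Σd² = 26
ρ = 1 − 6Σd² / [n(n²−1)] = 1 − 6×26 / (5×24) = 1 − 156/120 ≈ -0.300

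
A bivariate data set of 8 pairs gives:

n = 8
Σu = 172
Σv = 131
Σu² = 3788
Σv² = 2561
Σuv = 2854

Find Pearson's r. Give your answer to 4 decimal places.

0.1938

r = (nΣuv − ΣuΣv) / √[(nΣu² − (Σu)²)(nΣv² − (Σv)²)]
Numerator: 8×2854 − 172×131 = 300
Denominator: √[(30304 − 29584)(20488 − 17161)] = √[720 × 3327] = 1547.7209
r = 300 / 1547.7209 ≈ 0.1938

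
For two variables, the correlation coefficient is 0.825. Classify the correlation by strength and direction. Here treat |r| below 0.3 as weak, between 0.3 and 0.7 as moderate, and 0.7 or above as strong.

strong positive

r = 0.825 > 0 so the relationship is positive.
|r| = 0.825, which falls in the strong range.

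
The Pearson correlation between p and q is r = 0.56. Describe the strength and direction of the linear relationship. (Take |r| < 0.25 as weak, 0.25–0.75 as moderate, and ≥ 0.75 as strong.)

moderate positive

r = 0.56 > 0 so the relationship is positive.
|r| = 0.56, which falls in the moderate range.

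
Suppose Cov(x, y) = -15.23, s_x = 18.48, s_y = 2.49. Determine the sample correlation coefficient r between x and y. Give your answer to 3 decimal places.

r = Cov(x,y) / (s_x · s_y) = -15.23 / (18.48 × 2.49)
  = -15.23 / 46.0152 ≈ -0.331

-0.331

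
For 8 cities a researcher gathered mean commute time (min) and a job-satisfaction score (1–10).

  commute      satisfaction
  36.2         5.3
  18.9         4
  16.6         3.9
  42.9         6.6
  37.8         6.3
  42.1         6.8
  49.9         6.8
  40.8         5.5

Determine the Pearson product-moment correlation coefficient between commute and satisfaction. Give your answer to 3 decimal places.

n = 8, Σx = 285.2, Σy = 45.2, Σx² = 11139.52, Σy² = 265.28, Σxy = 1703.48
nΣxy − ΣxΣy = 13627.84 − 12891.04 = 736.8
nΣx² − (Σx)² = 89116.16 − 81339.04 = 7777.12; nΣy² − (Σy)² = 2122.24 − 2043.04 = 79.2
r = 736.8 / √(7777.12 × 79.2) = 736.8 / 784.8235 ≈ 0.939

0.939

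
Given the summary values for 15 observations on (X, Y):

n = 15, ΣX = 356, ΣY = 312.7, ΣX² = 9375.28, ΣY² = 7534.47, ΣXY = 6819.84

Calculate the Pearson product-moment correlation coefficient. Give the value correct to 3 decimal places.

r = (nΣXY − ΣXΣY) / √[(nΣX² − (ΣX)²)(nΣY² − (ΣY)²)]
Numerator: 15×6819.84 − 356×312.7 = -9023.6
Denominator: √[(140629.2 − 126736)(113017.05 − 97781.29)] = √[13893.2 × 15235.76] = 14549.0021
r = -9023.6 / 14549.0021 ≈ -0.620

-0.620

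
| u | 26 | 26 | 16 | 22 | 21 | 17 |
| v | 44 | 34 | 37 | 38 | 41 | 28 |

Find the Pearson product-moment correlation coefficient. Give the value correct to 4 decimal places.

0.4775

n = 6, Σu = 128, Σv = 222, Σu² = 2822, Σv² = 8370, Σuv = 4793
nΣuv − ΣuΣv = 28758 − 28416 = 342
nΣu² − (Σu)² = 16932 − 16384 = 548; nΣv² − (Σv)² = 50220 − 49284 = 936
r = 342 / √(548 × 936) = 342 / 716.1899 ≈ 0.4775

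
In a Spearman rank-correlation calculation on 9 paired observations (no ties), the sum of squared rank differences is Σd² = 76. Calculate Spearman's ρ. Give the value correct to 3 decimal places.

0.367

ρ = 1 − 6Σd² / [n(n²−1)] = 1 − 6×76 / (9×80)
  = 1 − 456/720 = 1 − 0.6333 ≈ 0.367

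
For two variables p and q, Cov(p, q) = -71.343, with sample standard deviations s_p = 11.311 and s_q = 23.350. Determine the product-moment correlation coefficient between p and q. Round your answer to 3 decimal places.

-0.270

r = Cov(p,q) / (s_p · s_q) = -71.343 / (11.311 × 23.350)
  = -71.343 / 264.1119 ≈ -0.270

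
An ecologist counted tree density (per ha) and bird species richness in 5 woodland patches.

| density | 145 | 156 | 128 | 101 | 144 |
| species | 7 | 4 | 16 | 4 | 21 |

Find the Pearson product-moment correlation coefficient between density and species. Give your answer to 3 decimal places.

0.160

n = 5, Σx = 674, Σy = 52, Σx² = 92682, Σy² = 778, Σxy = 7115
nΣxy − ΣxΣy = 35575 − 35048 = 527
nΣx² − (Σx)² = 463410 − 454276 = 9134; nΣy² − (Σy)² = 3890 − 2704 = 1186
r = 527 / √(9134 × 1186) = 527 / 3291.3408 ≈ 0.160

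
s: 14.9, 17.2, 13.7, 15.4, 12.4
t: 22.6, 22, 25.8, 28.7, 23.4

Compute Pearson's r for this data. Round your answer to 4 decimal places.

-0.1234

n = 5, Σs = 73.6, Σt = 122.5, Σs² = 1096.46, Σt² = 3031.65, Σst = 1800.74
nΣst − ΣsΣt = 9003.7 − 9016 = -12.3
nΣs² − (Σs)² = 5482.3 − 5416.96 = 65.34; nΣt² − (Σt)² = 15158.25 − 15006.25 = 152
r = -12.3 / √(65.34 × 152) = -12.3 / 99.6578 ≈ -0.1234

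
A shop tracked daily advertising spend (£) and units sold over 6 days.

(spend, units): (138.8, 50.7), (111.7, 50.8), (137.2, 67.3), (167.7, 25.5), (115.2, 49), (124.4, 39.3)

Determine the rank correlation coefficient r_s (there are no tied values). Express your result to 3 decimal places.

-0.371

Rank spend: 5, 1, 4, 6, 2, 3
Rank units: 4, 5, 6, 1, 3, 2
d = rank(spend) − rank(units): 1, -4, -2, 5, -1, 1; Σd² = 48
ρ = 1 − 6Σd² / [n(n²−1)] = 1 − 6×48 / (6×35) = 1 − 288/210 ≈ -0.371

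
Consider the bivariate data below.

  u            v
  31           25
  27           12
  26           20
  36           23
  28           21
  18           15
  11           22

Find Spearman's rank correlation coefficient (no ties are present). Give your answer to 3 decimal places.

0.500

Rank u: 6, 4, 3, 7, 5, 2, 1
Rank v: 7, 1, 3, 6, 4, 2, 5
d = rank(u) − rank(v): -1, 3, 0, 1, 1, 0, -4; Σd² = 28
ρ = 1 − 6Σd² / [n(n²−1)] = 1 − 6×28 / (7×48) = 1 − 168/336 ≈ 0.500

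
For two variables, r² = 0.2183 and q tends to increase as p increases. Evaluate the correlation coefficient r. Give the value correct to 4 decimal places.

|r| = √0.2183 = 0.4672
The association is positive, so r = 0.4672.

0.4672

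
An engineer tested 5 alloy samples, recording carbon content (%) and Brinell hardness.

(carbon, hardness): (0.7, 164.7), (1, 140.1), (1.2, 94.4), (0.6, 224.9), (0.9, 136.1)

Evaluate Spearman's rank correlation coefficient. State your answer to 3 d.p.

Rank carbon: 2, 4, 5, 1, 3
Rank hardness: 4, 3, 1, 5, 2
d = rank(carbon) − rank(hardness): -2, 1, 4, -4, 1; Σd² = 38
ρ = 1 − 6Σd² / [n(n²−1)] = 1 − 6×38 / (5×24) = 1 − 228/120 ≈ -0.900

-0.900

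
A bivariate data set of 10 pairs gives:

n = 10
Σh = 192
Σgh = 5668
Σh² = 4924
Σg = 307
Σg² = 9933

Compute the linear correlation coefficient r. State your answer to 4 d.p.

-0.2855

r = (nΣgh − ΣgΣh) / √[(nΣg² − (Σg)²)(nΣh² − (Σh)²)]
Numerator: 10×5668 − 307×192 = -2264
Denominator: √[(99330 − 94249)(49240 − 36864)] = √[5081 × 12376] = 7929.8459
r = -2264 / 7929.8459 ≈ -0.2855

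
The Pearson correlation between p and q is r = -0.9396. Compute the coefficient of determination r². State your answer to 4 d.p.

0.8828

r² = (-0.9396)² = 0.8828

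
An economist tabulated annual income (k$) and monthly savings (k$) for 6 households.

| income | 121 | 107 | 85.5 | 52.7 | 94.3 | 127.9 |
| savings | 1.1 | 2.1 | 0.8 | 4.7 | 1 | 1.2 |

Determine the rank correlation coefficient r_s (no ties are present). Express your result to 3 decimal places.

-0.029

Rank income: 5, 4, 2, 1, 3, 6
Rank savings: 3, 5, 1, 6, 2, 4
d = rank(income) − rank(savings): 2, -1, 1, -5, 1, 2; Σd² = 36
ρ = 1 − 6Σd² / [n(n²−1)] = 1 − 6×36 / (6×35) = 1 − 216/210 ≈ -0.029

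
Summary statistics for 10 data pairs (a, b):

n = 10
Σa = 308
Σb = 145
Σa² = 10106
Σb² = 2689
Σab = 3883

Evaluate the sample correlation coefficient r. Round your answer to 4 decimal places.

-0.9671

r = (nΣab − ΣaΣb) / √[(nΣa² − (Σa)²)(nΣb² − (Σb)²)]
Numerator: 10×3883 − 308×145 = -5830
Denominator: √[(101060 − 94864)(26890 − 21025)] = √[6196 × 5865] = 6028.2286
r = -5830 / 6028.2286 ≈ -0.9671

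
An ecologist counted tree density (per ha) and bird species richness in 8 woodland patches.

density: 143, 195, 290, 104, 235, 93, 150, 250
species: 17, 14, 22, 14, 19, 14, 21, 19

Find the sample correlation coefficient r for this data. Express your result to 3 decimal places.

n = 8, Σx = 1460, Σy = 140, Σx² = 302264, Σy² = 2524, Σxy = 26664
nΣxy − ΣxΣy = 213312 − 204400 = 8912
nΣx² − (Σx)² = 2418112 − 2131600 = 286512; nΣy² − (Σy)² = 20192 − 19600 = 592
r = 8912 / √(286512 × 592) = 8912 / 13023.6364 ≈ 0.684

0.684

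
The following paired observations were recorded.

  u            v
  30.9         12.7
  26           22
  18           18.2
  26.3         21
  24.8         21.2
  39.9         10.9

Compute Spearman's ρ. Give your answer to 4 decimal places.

Rank u: 5, 3, 1, 4, 2, 6
Rank v: 2, 6, 3, 4, 5, 1
d = rank(u) − rank(v): 3, -3, -2, 0, -3, 5; Σd² = 56
ρ = 1 − 6Σd² / [n(n²−1)] = 1 − 6×56 / (6×35) = 1 − 336/210 ≈ -0.6000

-0.6000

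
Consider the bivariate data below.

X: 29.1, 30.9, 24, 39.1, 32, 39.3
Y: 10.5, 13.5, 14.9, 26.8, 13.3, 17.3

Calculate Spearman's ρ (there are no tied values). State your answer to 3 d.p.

0.543

Rank X: 2, 3, 1, 5, 4, 6
Rank Y: 1, 3, 4, 6, 2, 5
d = rank(X) − rank(Y): 1, 0, -3, -1, 2, 1; Σd² = 16
ρ = 1 − 6Σd² / [n(n²−1)] = 1 − 6×16 / (6×35) = 1 − 96/210 ≈ 0.543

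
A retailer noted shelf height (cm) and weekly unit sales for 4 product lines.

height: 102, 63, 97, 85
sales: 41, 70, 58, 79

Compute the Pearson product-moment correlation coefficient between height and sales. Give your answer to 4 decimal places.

-0.6787

n = 4, Σx = 347, Σy = 248, Σx² = 31007, Σy² = 16186, Σxy = 20933
nΣxy − ΣxΣy = 83732 − 86056 = -2324
nΣx² − (Σx)² = 124028 − 120409 = 3619; nΣy² − (Σy)² = 64744 − 61504 = 3240
r = -2324 / √(3619 × 3240) = -2324 / 3424.2605 ≈ -0.6787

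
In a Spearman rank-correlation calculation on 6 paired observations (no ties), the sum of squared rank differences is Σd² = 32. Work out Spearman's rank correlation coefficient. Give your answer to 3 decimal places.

ρ = 1 − 6Σd² / [n(n²−1)] = 1 − 6×32 / (6×35)
  = 1 − 192/210 = 1 − 0.9143 ≈ 0.086

0.086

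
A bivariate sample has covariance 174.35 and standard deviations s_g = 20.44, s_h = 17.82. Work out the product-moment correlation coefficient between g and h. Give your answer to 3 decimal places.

r = Cov(g,h) / (s_g · s_h) = 174.35 / (20.44 × 17.82)
  = 174.35 / 364.2408 ≈ 0.479

0.479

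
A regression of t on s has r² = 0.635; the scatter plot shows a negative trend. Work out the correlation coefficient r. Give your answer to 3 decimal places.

-0.797

|r| = √0.635 = 0.797
The association is negative, so r = −0.797.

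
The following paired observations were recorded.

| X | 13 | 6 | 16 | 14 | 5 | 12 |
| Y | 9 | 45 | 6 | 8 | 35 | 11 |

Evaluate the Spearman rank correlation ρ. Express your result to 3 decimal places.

Rank X: 4, 2, 6, 5, 1, 3
Rank Y: 3, 6, 1, 2, 5, 4
d = rank(X) − rank(Y): 1, -4, 5, 3, -4, -1; Σd² = 68
ρ = 1 − 6Σd² / [n(n²−1)] = 1 − 6×68 / (6×35) = 1 − 408/210 ≈ -0.943

-0.943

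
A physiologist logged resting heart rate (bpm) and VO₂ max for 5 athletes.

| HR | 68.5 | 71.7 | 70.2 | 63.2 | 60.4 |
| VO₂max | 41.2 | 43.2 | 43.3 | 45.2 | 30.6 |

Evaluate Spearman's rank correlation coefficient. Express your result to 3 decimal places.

0.300

Rank HR: 3, 5, 4, 2, 1
Rank VO₂max: 2, 3, 4, 5, 1
d = rank(HR) − rank(VO₂max): 1, 2, 0, -3, 0; Σd² = 14
ρ = 1 − 6Σd² / [n(n²−1)] = 1 − 6×14 / (5×24) = 1 − 84/120 ≈ 0.300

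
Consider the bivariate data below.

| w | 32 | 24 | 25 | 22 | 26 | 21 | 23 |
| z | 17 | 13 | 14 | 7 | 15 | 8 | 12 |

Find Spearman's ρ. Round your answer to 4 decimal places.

0.9643

Rank w: 7, 4, 5, 2, 6, 1, 3
Rank z: 7, 4, 5, 1, 6, 2, 3
d = rank(w) − rank(z): 0, 0, 0, 1, 0, -1, 0; Σd² = 2
ρ = 1 − 6Σd² / [n(n²−1)] = 1 − 6×2 / (7×48) = 1 − 12/336 ≈ 0.9643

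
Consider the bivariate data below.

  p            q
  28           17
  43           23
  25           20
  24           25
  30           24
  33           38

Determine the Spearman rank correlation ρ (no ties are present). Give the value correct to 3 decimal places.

Rank p: 3, 6, 2, 1, 4, 5
Rank q: 1, 3, 2, 5, 4, 6
d = rank(p) − rank(q): 2, 3, 0, -4, 0, -1; Σd² = 30
ρ = 1 − 6Σd² / [n(n²−1)] = 1 − 6×30 / (6×35) = 1 − 180/210 ≈ 0.143

0.143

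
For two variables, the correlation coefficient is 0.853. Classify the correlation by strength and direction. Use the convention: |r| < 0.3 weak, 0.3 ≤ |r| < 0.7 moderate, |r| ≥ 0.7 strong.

strong positive

r = 0.853 > 0 so the relationship is positive.
|r| = 0.853, which falls in the strong range.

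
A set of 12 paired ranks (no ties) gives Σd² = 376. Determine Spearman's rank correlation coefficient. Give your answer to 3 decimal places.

ρ = 1 − 6Σd² / [n(n²−1)] = 1 − 6×376 / (12×143)
  = 1 − 2256/1716 = 1 − 1.3147 ≈ -0.315

-0.315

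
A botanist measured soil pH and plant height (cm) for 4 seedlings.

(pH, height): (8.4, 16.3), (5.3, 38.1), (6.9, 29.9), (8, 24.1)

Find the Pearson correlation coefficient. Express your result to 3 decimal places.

-0.968

n = 4, Σx = 28.6, Σy = 108.4, Σx² = 210.26, Σy² = 3192.12, Σxy = 737.96
nΣxy − ΣxΣy = 2951.84 − 3100.24 = -148.4
nΣx² − (Σx)² = 841.04 − 817.96 = 23.08; nΣy² − (Σy)² = 12768.48 − 11750.56 = 1017.92
r = -148.4 / √(23.08 × 1017.92) = -148.4 / 153.2762 ≈ -0.968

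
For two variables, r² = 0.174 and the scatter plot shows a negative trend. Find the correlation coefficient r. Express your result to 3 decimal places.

-0.417

|r| = √0.174 = 0.417
The association is negative, so r = −0.417.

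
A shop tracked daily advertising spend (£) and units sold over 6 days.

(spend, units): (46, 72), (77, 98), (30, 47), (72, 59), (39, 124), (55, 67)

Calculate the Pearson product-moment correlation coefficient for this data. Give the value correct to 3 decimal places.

n = 6, Σx = 319, Σy = 467, Σx² = 18675, Σy² = 40343, Σxy = 25037
nΣxy − ΣxΣy = 150222 − 148973 = 1249
nΣx² − (Σx)² = 112050 − 101761 = 10289; nΣy² − (Σy)² = 242058 − 218089 = 23969
r = 1249 / √(10289 × 23969) = 1249 / 15704.0454 ≈ 0.080

0.080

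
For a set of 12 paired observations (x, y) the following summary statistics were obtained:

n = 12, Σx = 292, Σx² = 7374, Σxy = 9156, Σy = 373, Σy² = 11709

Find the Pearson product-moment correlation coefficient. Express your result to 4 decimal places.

r = (nΣxy − ΣxΣy) / √[(nΣx² − (Σx)²)(nΣy² − (Σy)²)]
Numerator: 12×9156 − 292×373 = 956
Denominator: √[(88488 − 85264)(140508 − 139129)] = √[3224 × 1379] = 2108.5293
r = 956 / 2108.5293 ≈ 0.4534

0.4534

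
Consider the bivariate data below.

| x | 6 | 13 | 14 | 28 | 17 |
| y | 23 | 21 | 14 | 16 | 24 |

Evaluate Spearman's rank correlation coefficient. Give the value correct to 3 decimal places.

-0.200

Rank x: 1, 2, 3, 5, 4
Rank y: 4, 3, 1, 2, 5
d = rank(x) − rank(y): -3, -1, 2, 3, -1; Σd² = 24
ρ = 1 − 6Σd² / [n(n²−1)] = 1 − 6×24 / (5×24) = 1 − 144/120 ≈ -0.200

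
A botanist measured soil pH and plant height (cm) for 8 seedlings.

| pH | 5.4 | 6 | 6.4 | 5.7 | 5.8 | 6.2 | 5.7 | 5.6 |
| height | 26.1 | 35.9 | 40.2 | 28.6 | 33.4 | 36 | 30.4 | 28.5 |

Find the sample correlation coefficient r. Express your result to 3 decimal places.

n = 8, Σx = 46.8, Σy = 259.1, Σx² = 274.54, Σy² = 8551.99, Σxy = 1526.44
nΣxy − ΣxΣy = 12211.52 − 12125.88 = 85.64
nΣx² − (Σx)² = 2196.32 − 2190.24 = 6.08; nΣy² − (Σy)² = 68415.92 − 67132.81 = 1283.11
r = 85.64 / √(6.08 × 1283.11) = 85.64 / 88.3250 ≈ 0.970

0.970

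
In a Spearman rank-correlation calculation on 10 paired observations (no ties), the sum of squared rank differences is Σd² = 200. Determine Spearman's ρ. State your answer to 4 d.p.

-0.2121

ρ = 1 − 6Σd² / [n(n²−1)] = 1 − 6×200 / (10×99)
  = 1 − 1200/990 = 1 − 1.21212 ≈ -0.2121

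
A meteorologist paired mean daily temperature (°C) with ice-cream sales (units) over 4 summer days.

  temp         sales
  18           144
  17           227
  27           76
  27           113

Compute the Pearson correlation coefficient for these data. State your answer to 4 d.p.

n = 4, Σx = 89, Σy = 560, Σx² = 2071, Σy² = 90810, Σxy = 11554
nΣxy − ΣxΣy = 46216 − 49840 = -3624
nΣx² − (Σx)² = 8284 − 7921 = 363; nΣy² − (Σy)² = 363240 − 313600 = 49640
r = -3624 / √(363 × 49640) = -3624 / 4244.9170 ≈ -0.8537

-0.8537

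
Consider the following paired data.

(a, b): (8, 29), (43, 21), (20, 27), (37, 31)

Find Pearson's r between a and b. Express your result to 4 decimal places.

n = 4, Σa = 108, Σb = 108, Σa² = 3682, Σb² = 2972, Σab = 2822
nΣab − ΣaΣb = 11288 − 11664 = -376
nΣa² − (Σa)² = 14728 − 11664 = 3064; nΣb² − (Σb)² = 11888 − 11664 = 224
r = -376 / √(3064 × 224) = -376 / 828.4540 ≈ -0.4539

-0.4539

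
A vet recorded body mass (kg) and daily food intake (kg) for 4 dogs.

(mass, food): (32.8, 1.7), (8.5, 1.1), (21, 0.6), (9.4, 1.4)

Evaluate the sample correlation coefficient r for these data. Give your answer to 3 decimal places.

n = 4, Σx = 71.7, Σy = 4.8, Σx² = 1677.45, Σy² = 6.42, Σxy = 90.87
nΣxy − ΣxΣy = 363.48 − 344.16 = 19.32
nΣx² − (Σx)² = 6709.8 − 5140.89 = 1568.91; nΣy² − (Σy)² = 25.68 − 23.04 = 2.64
r = 19.32 / √(1568.91 × 2.64) = 19.32 / 64.3578 ≈ 0.300

0.300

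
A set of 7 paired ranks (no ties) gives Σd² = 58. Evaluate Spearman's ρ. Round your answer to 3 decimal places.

ρ = 1 − 6Σd² / [n(n²−1)] = 1 − 6×58 / (7×48)
  = 1 − 348/336 = 1 − 1.0357 ≈ -0.036

-0.036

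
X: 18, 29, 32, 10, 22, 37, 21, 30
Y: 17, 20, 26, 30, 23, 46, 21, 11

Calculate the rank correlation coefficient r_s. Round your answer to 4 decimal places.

Rank X: 2, 5, 7, 1, 4, 8, 3, 6
Rank Y: 2, 3, 6, 7, 5, 8, 4, 1
d = rank(X) − rank(Y): 0, 2, 1, -6, -1, 0, -1, 5; Σd² = 68
ρ = 1 − 6Σd² / [n(n²−1)] = 1 − 6×68 / (8×63) = 1 − 408/504 ≈ 0.1905

0.1905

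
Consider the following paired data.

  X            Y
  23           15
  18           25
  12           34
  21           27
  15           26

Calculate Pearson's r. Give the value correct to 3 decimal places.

n = 5, ΣX = 89, ΣY = 127, ΣX² = 1663, ΣY² = 3411, ΣXY = 2160
nΣXY − ΣXΣY = 10800 − 11303 = -503
nΣX² − (ΣX)² = 8315 − 7921 = 394; nΣY² − (ΣY)² = 17055 − 16129 = 926
r = -503 / √(394 × 926) = -503 / 604.0232 ≈ -0.833

-0.833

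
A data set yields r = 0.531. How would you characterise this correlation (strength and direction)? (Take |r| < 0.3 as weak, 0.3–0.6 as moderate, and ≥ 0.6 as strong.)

moderate positive

r = 0.531 > 0 so the relationship is positive.
|r| = 0.531, which falls in the moderate range.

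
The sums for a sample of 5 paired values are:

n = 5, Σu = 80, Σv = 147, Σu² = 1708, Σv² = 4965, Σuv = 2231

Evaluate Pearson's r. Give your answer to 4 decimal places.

r = (nΣuv − ΣuΣv) / √[(nΣu² − (Σu)²)(nΣv² − (Σv)²)]
Numerator: 5×2231 − 80×147 = -605
Denominator: √[(8540 − 6400)(24825 − 21609)] = √[2140 × 3216] = 2623.4024
r = -605 / 2623.4024 ≈ -0.2306

-0.2306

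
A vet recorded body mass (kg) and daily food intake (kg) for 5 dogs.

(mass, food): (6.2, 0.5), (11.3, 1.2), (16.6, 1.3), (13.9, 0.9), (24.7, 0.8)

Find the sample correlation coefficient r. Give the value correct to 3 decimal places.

0.247

n = 5, Σx = 72.7, Σy = 4.7, Σx² = 1244.99, Σy² = 4.83, Σxy = 70.51
nΣxy − ΣxΣy = 352.55 − 341.69 = 10.86
nΣx² − (Σx)² = 6224.95 − 5285.29 = 939.66; nΣy² − (Σy)² = 24.15 − 22.09 = 2.06
r = 10.86 / √(939.66 × 2.06) = 10.86 / 43.9966 ≈ 0.247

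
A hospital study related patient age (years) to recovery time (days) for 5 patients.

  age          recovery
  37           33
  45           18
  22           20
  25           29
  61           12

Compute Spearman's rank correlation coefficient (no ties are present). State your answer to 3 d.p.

Rank age: 3, 4, 1, 2, 5
Rank recovery: 5, 2, 3, 4, 1
d = rank(age) − rank(recovery): -2, 2, -2, -2, 4; Σd² = 32
ρ = 1 − 6Σd² / [n(n²−1)] = 1 − 6×32 / (5×24) = 1 − 192/120 ≈ -0.600

-0.600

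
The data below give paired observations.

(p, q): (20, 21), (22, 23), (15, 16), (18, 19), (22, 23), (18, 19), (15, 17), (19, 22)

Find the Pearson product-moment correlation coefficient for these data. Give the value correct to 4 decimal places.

0.9621

n = 8, Σp = 149, Σq = 160, Σp² = 2827, Σq² = 3250, Σpq = 3029
nΣpq − ΣpΣq = 24232 − 23840 = 392
nΣp² − (Σp)² = 22616 − 22201 = 415; nΣq² − (Σq)² = 26000 − 25600 = 400
r = 392 / √(415 × 400) = 392 / 407.4310 ≈ 0.9621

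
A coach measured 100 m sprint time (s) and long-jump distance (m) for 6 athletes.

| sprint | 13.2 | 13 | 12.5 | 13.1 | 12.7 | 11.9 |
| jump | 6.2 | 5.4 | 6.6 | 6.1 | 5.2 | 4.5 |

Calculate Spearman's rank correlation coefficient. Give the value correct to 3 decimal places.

0.429

Rank sprint: 6, 4, 2, 5, 3, 1
Rank jump: 5, 3, 6, 4, 2, 1
d = rank(sprint) − rank(jump): 1, 1, -4, 1, 1, 0; Σd² = 20
ρ = 1 − 6Σd² / [n(n²−1)] = 1 − 6×20 / (6×35) = 1 − 120/210 ≈ 0.429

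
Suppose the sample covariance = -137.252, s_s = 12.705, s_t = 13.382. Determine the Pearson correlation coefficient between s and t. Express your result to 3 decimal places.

r = Cov(s,t) / (s_s · s_t) = -137.252 / (12.705 × 13.382)
  = -137.252 / 170.0183 ≈ -0.807

-0.807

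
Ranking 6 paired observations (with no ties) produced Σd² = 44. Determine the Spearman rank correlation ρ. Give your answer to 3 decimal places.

-0.257

ρ = 1 − 6Σd² / [n(n²−1)] = 1 − 6×44 / (6×35)
  = 1 − 264/210 = 1 − 1.2571 ≈ -0.257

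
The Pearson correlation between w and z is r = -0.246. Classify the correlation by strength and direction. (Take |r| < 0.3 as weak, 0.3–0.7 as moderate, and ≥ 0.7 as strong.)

weak negative

r = -0.246 < 0 so the relationship is negative.
|r| = 0.246, which falls in the weak range.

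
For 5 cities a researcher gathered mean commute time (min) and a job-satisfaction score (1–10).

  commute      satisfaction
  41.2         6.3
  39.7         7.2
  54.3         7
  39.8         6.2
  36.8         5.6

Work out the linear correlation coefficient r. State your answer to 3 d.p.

0.570

n = 5, Σx = 211.8, Σy = 32.3, Σx² = 9160.3, Σy² = 210.33, Σxy = 1378.34
nΣxy − ΣxΣy = 6891.7 − 6841.14 = 50.56
nΣx² − (Σx)² = 45801.5 − 44859.24 = 942.26; nΣy² − (Σy)² = 1051.65 − 1043.29 = 8.36
r = 50.56 / √(942.26 × 8.36) = 50.56 / 88.7541 ≈ 0.570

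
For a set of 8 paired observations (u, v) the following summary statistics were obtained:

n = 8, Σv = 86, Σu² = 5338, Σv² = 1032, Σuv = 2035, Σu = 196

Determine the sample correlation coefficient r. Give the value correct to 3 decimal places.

-0.300

r = (nΣuv − ΣuΣv) / √[(nΣu² − (Σu)²)(nΣv² − (Σv)²)]
Numerator: 8×2035 − 196×86 = -576
Denominator: √[(42704 − 38416)(8256 − 7396)] = √[4288 × 860] = 1920.3333
r = -576 / 1920.3333 ≈ -0.300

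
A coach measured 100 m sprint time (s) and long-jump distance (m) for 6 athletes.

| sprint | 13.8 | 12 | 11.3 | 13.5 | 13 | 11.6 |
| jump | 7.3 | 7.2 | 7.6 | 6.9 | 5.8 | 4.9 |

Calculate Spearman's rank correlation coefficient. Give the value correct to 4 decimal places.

-0.0286

Rank sprint: 6, 3, 1, 5, 4, 2
Rank jump: 5, 4, 6, 3, 2, 1
d = rank(sprint) − rank(jump): 1, -1, -5, 2, 2, 1; Σd² = 36
ρ = 1 − 6Σd² / [n(n²−1)] = 1 − 6×36 / (6×35) = 1 − 216/210 ≈ -0.0286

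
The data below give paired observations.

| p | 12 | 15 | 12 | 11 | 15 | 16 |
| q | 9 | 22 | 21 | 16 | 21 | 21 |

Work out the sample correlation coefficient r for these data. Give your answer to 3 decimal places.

0.612

n = 6, Σp = 81, Σq = 110, Σp² = 1115, Σq² = 2144, Σpq = 1517
nΣpq − ΣpΣq = 9102 − 8910 = 192
nΣp² − (Σp)² = 6690 − 6561 = 129; nΣq² − (Σq)² = 12864 − 12100 = 764
r = 192 / √(129 × 764) = 192 / 313.9363 ≈ 0.612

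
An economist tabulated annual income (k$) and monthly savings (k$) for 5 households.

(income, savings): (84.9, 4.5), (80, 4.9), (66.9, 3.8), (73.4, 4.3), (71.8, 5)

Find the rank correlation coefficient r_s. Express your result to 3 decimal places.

0.300

Rank income: 5, 4, 1, 3, 2
Rank savings: 3, 4, 1, 2, 5
d = rank(income) − rank(savings): 2, 0, 0, 1, -3; Σd² = 14
ρ = 1 − 6Σd² / [n(n²−1)] = 1 − 6×14 / (5×24) = 1 − 84/120 ≈ 0.300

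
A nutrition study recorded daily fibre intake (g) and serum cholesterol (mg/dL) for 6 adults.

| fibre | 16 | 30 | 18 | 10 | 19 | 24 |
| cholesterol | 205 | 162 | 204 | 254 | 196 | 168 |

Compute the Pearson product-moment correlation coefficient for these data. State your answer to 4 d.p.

n = 6, Σx = 117, Σy = 1189, Σx² = 2517, Σy² = 241041, Σxy = 22108
nΣxy − ΣxΣy = 132648 − 139113 = -6465
nΣx² − (Σx)² = 15102 − 13689 = 1413; nΣy² − (Σy)² = 1446246 − 1413721 = 32525
r = -6465 / √(1413 × 32525) = -6465 / 6779.2201 ≈ -0.9536

-0.9536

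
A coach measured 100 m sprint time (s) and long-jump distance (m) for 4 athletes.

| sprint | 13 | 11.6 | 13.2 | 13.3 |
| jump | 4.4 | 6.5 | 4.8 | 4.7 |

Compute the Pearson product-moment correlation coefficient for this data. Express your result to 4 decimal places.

-0.9480

n = 4, Σx = 51.1, Σy = 20.4, Σx² = 654.69, Σy² = 106.74, Σxy = 258.47
nΣxy − ΣxΣy = 1033.88 − 1042.44 = -8.56
nΣx² − (Σx)² = 2618.76 − 2611.21 = 7.55; nΣy² − (Σy)² = 426.96 − 416.16 = 10.8
r = -8.56 / √(7.55 × 10.8) = -8.56 / 9.0300 ≈ -0.9480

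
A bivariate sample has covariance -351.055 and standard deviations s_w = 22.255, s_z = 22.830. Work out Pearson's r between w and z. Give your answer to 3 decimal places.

-0.691

r = Cov(w,z) / (s_w · s_z) = -351.055 / (22.255 × 22.830)
  = -351.055 / 508.0816 ≈ -0.691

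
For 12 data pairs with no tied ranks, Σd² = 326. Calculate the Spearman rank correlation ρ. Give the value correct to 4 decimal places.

ρ = 1 − 6Σd² / [n(n²−1)] = 1 − 6×326 / (12×143)
  = 1 − 1956/1716 = 1 − 1.13986 ≈ -0.1399

-0.1399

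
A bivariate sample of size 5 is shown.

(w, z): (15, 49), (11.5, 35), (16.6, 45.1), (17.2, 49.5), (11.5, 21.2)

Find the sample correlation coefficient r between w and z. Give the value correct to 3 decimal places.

0.856

n = 5, Σw = 71.8, Σz = 199.8, Σw² = 1060.9, Σz² = 8559.7, Σwz = 2981.36
nΣwz − ΣwΣz = 14906.8 − 14345.64 = 561.16
nΣw² − (Σw)² = 5304.5 − 5155.24 = 149.26; nΣz² − (Σz)² = 42798.5 − 39920.04 = 2878.46
r = 561.16 / √(149.26 × 2878.46) = 561.16 / 655.4685 ≈ 0.856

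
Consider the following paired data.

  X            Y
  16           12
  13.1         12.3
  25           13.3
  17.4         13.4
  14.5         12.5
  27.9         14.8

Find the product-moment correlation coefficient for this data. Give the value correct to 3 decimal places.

n = 6, ΣX = 113.9, ΣY = 78.3, ΣX² = 2344.03, ΣY² = 1027.03, ΣXY = 1512.96
nΣXY − ΣXΣY = 9077.76 − 8918.37 = 159.39
nΣX² − (ΣX)² = 14064.18 − 12973.21 = 1090.97; nΣY² − (ΣY)² = 6162.18 − 6130.89 = 31.29
r = 159.39 / √(1090.97 × 31.29) = 159.39 / 184.7605 ≈ 0.863

0.863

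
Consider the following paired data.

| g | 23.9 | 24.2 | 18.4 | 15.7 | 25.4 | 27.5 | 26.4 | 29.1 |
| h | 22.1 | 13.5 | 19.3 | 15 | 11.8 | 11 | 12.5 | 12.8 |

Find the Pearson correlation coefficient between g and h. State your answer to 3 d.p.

n = 8, Σg = 190.6, Σh = 118, Σg² = 4687.08, Σh² = 1848.48, Σgh = 2750.21
nΣgh − ΣgΣh = 22001.68 − 22490.8 = -489.12
nΣg² − (Σg)² = 37496.64 − 36328.36 = 1168.28; nΣh² − (Σh)² = 14787.84 − 13924 = 863.84
r = -489.12 / √(1168.28 × 863.84) = -489.12 / 1004.5930 ≈ -0.487

-0.487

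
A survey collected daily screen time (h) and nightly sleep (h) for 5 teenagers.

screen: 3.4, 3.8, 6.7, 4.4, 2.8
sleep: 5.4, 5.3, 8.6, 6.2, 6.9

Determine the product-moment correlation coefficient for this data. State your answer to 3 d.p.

0.737

n = 5, Σx = 21.1, Σy = 32.4, Σx² = 98.09, Σy² = 217.26, Σxy = 142.72
nΣxy − ΣxΣy = 713.6 − 683.64 = 29.96
nΣx² − (Σx)² = 490.45 − 445.21 = 45.24; nΣy² − (Σy)² = 1086.3 − 1049.76 = 36.54
r = 29.96 / √(45.24 × 36.54) = 29.96 / 40.6580 ≈ 0.737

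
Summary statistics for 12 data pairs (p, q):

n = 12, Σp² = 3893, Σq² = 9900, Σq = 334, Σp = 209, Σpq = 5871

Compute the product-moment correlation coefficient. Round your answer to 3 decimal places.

r = (nΣpq − ΣpΣq) / √[(nΣp² − (Σp)²)(nΣq² − (Σq)²)]
Numerator: 12×5871 − 209×334 = 646
Denominator: √[(46716 − 43681)(118800 − 111556)] = √[3035 × 7244] = 4688.8741
r = 646 / 4688.8741 ≈ 0.138

0.138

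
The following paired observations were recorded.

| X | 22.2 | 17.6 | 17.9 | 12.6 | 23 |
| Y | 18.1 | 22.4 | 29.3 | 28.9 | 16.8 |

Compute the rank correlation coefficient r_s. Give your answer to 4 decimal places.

Rank X: 4, 2, 3, 1, 5
Rank Y: 2, 3, 5, 4, 1
d = rank(X) − rank(Y): 2, -1, -2, -3, 4; Σd² = 34
ρ = 1 − 6Σd² / [n(n²−1)] = 1 − 6×34 / (5×24) = 1 − 204/120 ≈ -0.7000

-0.7000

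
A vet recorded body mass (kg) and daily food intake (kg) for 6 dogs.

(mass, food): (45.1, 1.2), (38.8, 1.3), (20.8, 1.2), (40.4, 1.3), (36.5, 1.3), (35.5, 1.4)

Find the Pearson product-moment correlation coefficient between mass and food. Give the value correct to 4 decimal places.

n = 6, Σx = 217.1, Σy = 7.7, Σx² = 8196.75, Σy² = 9.91, Σxy = 279.19
nΣxy − ΣxΣy = 1675.14 − 1671.67 = 3.47
nΣx² − (Σx)² = 49180.5 − 47132.41 = 2048.09; nΣy² − (Σy)² = 59.46 − 59.29 = 0.17
r = 3.47 / √(2048.09 × 0.17) = 3.47 / 18.6595 ≈ 0.1860

0.1860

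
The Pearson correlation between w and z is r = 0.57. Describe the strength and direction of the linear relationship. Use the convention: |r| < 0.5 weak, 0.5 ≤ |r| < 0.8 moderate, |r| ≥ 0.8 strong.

r = 0.57 > 0 so the relationship is positive.
|r| = 0.57, which falls in the moderate range.

moderate positive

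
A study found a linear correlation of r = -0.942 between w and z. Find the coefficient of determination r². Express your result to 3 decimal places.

r² = (-0.942)² = 0.887

0.887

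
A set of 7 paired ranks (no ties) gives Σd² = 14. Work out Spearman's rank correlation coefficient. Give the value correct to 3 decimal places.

0.750

ρ = 1 − 6Σd² / [n(n²−1)] = 1 − 6×14 / (7×48)
  = 1 − 84/336 = 1 − 0.2500 ≈ 0.750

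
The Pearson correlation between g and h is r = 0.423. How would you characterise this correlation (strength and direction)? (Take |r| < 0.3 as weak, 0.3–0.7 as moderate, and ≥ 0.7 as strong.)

moderate positive

r = 0.423 > 0 so the relationship is positive.
|r| = 0.423, which falls in the moderate range.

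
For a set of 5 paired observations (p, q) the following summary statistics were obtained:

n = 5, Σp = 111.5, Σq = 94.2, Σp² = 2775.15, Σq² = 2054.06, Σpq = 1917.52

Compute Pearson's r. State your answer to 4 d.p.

r = (nΣpq − ΣpΣq) / √[(nΣp² − (Σp)²)(nΣq² − (Σq)²)]
Numerator: 5×1917.52 − 111.5×94.2 = -915.7
Denominator: √[(13875.75 − 12432.25)(10270.3 − 8873.64)] = √[1443.5 × 1396.66] = 1419.8869
r = -915.7 / 1419.8869 ≈ -0.6449

-0.6449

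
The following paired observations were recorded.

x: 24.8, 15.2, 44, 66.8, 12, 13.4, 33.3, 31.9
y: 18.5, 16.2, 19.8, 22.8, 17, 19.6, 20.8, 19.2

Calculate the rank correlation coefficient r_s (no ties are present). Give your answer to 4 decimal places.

Rank x: 4, 3, 7, 8, 1, 2, 6, 5
Rank y: 3, 1, 6, 8, 2, 5, 7, 4
d = rank(x) − rank(y): 1, 2, 1, 0, -1, -3, -1, 1; Σd² = 18
ρ = 1 − 6Σd² / [n(n²−1)] = 1 − 6×18 / (8×63) = 1 − 108/504 ≈ 0.7857

0.7857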